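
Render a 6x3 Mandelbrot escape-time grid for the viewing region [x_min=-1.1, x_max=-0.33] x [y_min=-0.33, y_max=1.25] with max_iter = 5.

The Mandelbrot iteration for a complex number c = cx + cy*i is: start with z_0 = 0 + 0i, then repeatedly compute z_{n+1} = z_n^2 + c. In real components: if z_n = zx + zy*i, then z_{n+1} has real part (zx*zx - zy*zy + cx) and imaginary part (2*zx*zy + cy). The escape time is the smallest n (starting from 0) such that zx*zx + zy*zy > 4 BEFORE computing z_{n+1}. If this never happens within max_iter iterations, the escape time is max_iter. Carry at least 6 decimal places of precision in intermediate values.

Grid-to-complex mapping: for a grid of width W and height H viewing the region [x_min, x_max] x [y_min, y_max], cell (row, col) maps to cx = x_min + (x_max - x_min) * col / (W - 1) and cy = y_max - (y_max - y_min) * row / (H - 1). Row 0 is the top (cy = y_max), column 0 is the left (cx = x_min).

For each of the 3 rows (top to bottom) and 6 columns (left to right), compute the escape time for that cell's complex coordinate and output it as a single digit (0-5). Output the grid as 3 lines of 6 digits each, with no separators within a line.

Answer: 233333
555555
555555

Derivation:
(row=0, col=0): c = -1.1000 + 1.2500i → escape time 2
(row=0, col=1): c = -0.9460 + 1.2500i → escape time 3
(row=0, col=2): c = -0.7920 + 1.2500i → escape time 3
(row=0, col=3): c = -0.6380 + 1.2500i → escape time 3
(row=0, col=4): c = -0.4840 + 1.2500i → escape time 3
(row=0, col=5): c = -0.3300 + 1.2500i → escape time 3
(row=1, col=0): c = -1.1000 + 0.4600i → escape time 5
(row=1, col=1): c = -0.9460 + 0.4600i → escape time 5
(row=1, col=2): c = -0.7920 + 0.4600i → escape time 5
(row=1, col=3): c = -0.6380 + 0.4600i → escape time 5
(row=1, col=4): c = -0.4840 + 0.4600i → escape time 5
(row=1, col=5): c = -0.3300 + 0.4600i → escape time 5
(row=2, col=0): c = -1.1000 + -0.3300i → escape time 5
(row=2, col=1): c = -0.9460 + -0.3300i → escape time 5
(row=2, col=2): c = -0.7920 + -0.3300i → escape time 5
(row=2, col=3): c = -0.6380 + -0.3300i → escape time 5
(row=2, col=4): c = -0.4840 + -0.3300i → escape time 5
(row=2, col=5): c = -0.3300 + -0.3300i → escape time 5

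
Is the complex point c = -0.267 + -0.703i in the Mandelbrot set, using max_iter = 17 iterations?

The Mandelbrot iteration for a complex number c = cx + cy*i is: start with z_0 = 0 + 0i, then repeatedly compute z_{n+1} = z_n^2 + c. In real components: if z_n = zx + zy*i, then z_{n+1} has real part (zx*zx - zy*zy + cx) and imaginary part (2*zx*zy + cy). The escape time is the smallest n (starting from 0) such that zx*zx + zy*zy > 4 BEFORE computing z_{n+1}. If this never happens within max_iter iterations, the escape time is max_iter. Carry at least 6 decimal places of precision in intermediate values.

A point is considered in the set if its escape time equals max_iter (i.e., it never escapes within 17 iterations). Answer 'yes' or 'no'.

Answer: no

Derivation:
z_0 = 0 + 0i, c = -0.2670 + -0.7030i
Iter 1: z = -0.2670 + -0.7030i, |z|^2 = 0.5655
Iter 2: z = -0.6899 + -0.3276i, |z|^2 = 0.5833
Iter 3: z = 0.1017 + -0.2510i, |z|^2 = 0.0733
Iter 4: z = -0.3196 + -0.7540i, |z|^2 = 0.6707
Iter 5: z = -0.7334 + -0.2210i, |z|^2 = 0.5867
Iter 6: z = 0.2220 + -0.3789i, |z|^2 = 0.1929
Iter 7: z = -0.3613 + -0.8713i, |z|^2 = 0.8896
Iter 8: z = -0.8956 + -0.0735i, |z|^2 = 0.8075
Iter 9: z = 0.5297 + -0.5714i, |z|^2 = 0.6071
Iter 10: z = -0.3129 + -1.3083i, |z|^2 = 1.8097
Iter 11: z = -1.8808 + 0.1159i, |z|^2 = 3.5508
Iter 12: z = 3.2569 + -1.1389i, |z|^2 = 11.9046
Escaped at iteration 12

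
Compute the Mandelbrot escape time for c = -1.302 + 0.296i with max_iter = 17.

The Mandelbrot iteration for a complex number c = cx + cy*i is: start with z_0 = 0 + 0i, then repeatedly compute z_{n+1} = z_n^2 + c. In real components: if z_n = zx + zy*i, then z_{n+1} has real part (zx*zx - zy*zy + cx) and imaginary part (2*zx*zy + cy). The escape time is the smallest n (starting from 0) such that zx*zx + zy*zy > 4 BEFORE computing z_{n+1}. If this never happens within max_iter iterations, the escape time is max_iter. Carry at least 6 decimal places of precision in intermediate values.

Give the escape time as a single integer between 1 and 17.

z_0 = 0 + 0i, c = -1.3020 + 0.2960i
Iter 1: z = -1.3020 + 0.2960i, |z|^2 = 1.7828
Iter 2: z = 0.3056 + -0.4748i, |z|^2 = 0.3188
Iter 3: z = -1.4340 + 0.0058i, |z|^2 = 2.0565
Iter 4: z = 0.7544 + 0.2793i, |z|^2 = 0.6472
Iter 5: z = -0.8109 + 0.7174i, |z|^2 = 1.1722
Iter 6: z = -1.1592 + -0.8674i, |z|^2 = 2.0962
Iter 7: z = -0.7107 + 2.3071i, |z|^2 = 5.8277
Escaped at iteration 7

Answer: 7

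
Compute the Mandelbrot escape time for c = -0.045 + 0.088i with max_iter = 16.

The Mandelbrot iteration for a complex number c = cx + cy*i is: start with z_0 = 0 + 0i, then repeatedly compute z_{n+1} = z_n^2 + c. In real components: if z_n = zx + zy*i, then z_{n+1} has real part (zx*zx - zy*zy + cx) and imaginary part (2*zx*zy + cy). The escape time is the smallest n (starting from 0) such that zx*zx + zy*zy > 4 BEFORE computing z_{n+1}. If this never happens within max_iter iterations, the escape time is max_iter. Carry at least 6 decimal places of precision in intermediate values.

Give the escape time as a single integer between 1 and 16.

z_0 = 0 + 0i, c = -0.0450 + 0.0880i
Iter 1: z = -0.0450 + 0.0880i, |z|^2 = 0.0098
Iter 2: z = -0.0507 + 0.0801i, |z|^2 = 0.0090
Iter 3: z = -0.0488 + 0.0799i, |z|^2 = 0.0088
Iter 4: z = -0.0490 + 0.0802i, |z|^2 = 0.0088
Iter 5: z = -0.0490 + 0.0801i, |z|^2 = 0.0088
Iter 6: z = -0.0490 + 0.0801i, |z|^2 = 0.0088
Iter 7: z = -0.0490 + 0.0801i, |z|^2 = 0.0088
Iter 8: z = -0.0490 + 0.0801i, |z|^2 = 0.0088
Iter 9: z = -0.0490 + 0.0801i, |z|^2 = 0.0088
Iter 10: z = -0.0490 + 0.0801i, |z|^2 = 0.0088
Iter 11: z = -0.0490 + 0.0801i, |z|^2 = 0.0088
Iter 12: z = -0.0490 + 0.0801i, |z|^2 = 0.0088
Iter 13: z = -0.0490 + 0.0801i, |z|^2 = 0.0088
Iter 14: z = -0.0490 + 0.0801i, |z|^2 = 0.0088
Iter 15: z = -0.0490 + 0.0801i, |z|^2 = 0.0088

Answer: 16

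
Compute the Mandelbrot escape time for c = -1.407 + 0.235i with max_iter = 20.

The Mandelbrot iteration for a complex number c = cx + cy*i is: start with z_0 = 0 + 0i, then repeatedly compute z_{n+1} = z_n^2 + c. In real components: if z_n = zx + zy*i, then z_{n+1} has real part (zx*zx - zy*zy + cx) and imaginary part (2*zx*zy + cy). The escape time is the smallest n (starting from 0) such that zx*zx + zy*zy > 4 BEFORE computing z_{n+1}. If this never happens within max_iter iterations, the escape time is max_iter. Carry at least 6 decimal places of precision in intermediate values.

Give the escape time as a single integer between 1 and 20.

Answer: 5

Derivation:
z_0 = 0 + 0i, c = -1.4070 + 0.2350i
Iter 1: z = -1.4070 + 0.2350i, |z|^2 = 2.0349
Iter 2: z = 0.5174 + -0.4263i, |z|^2 = 0.4495
Iter 3: z = -1.3210 + -0.2061i, |z|^2 = 1.7875
Iter 4: z = 0.2955 + 0.7796i, |z|^2 = 0.6952
Iter 5: z = -1.9275 + 0.6958i, |z|^2 = 4.1994
Escaped at iteration 5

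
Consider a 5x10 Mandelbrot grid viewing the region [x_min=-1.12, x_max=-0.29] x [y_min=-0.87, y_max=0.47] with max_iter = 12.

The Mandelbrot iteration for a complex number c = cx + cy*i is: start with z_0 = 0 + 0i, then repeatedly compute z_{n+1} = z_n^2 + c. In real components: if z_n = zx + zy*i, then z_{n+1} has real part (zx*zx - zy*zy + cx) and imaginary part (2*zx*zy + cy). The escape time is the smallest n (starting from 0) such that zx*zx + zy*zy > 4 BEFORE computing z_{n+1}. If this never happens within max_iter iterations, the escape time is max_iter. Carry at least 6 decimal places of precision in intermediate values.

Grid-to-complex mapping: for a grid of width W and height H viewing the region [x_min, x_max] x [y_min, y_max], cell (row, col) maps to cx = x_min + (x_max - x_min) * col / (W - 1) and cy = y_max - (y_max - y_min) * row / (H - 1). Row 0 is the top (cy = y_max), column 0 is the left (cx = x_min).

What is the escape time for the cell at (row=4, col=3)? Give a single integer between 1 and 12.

z_0 = 0 + 0i, c = -0.4975 + -0.1256i
Iter 1: z = -0.4975 + -0.1256i, |z|^2 = 0.2633
Iter 2: z = -0.2658 + -0.0006i, |z|^2 = 0.0706
Iter 3: z = -0.4269 + -0.1252i, |z|^2 = 0.1979
Iter 4: z = -0.3310 + -0.0186i, |z|^2 = 0.1099
Iter 5: z = -0.3883 + -0.1132i, |z|^2 = 0.1636
Iter 6: z = -0.3595 + -0.0376i, |z|^2 = 0.1307
Iter 7: z = -0.3697 + -0.0985i, |z|^2 = 0.1463
Iter 8: z = -0.3706 + -0.0527i, |z|^2 = 0.1401
Iter 9: z = -0.3630 + -0.0865i, |z|^2 = 0.1392
Iter 10: z = -0.3732 + -0.0628i, |z|^2 = 0.1432
Iter 11: z = -0.3621 + -0.0787i, |z|^2 = 0.1373

Answer: 12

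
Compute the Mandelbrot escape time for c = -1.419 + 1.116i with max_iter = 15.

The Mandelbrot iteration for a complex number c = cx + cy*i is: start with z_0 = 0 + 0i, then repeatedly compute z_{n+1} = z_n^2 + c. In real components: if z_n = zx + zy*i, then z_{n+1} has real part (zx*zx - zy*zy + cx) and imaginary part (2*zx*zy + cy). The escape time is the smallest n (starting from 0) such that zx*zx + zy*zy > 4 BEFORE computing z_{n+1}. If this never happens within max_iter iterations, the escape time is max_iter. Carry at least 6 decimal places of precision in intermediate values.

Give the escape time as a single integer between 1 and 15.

Answer: 2

Derivation:
z_0 = 0 + 0i, c = -1.4190 + 1.1160i
Iter 1: z = -1.4190 + 1.1160i, |z|^2 = 3.2590
Iter 2: z = -0.6509 + -2.0512i, |z|^2 = 4.6311
Escaped at iteration 2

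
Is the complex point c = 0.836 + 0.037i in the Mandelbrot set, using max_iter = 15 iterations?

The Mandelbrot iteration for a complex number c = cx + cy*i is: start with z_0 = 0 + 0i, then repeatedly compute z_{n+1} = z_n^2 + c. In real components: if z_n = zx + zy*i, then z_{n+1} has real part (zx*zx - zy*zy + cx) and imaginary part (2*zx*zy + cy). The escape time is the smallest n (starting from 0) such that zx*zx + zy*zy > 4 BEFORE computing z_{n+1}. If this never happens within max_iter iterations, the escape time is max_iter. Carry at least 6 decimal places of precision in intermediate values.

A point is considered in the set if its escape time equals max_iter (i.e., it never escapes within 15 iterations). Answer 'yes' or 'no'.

Answer: no

Derivation:
z_0 = 0 + 0i, c = 0.8360 + 0.0370i
Iter 1: z = 0.8360 + 0.0370i, |z|^2 = 0.7003
Iter 2: z = 1.5335 + 0.0989i, |z|^2 = 2.3615
Iter 3: z = 3.1779 + 0.3402i, |z|^2 = 10.2150
Escaped at iteration 3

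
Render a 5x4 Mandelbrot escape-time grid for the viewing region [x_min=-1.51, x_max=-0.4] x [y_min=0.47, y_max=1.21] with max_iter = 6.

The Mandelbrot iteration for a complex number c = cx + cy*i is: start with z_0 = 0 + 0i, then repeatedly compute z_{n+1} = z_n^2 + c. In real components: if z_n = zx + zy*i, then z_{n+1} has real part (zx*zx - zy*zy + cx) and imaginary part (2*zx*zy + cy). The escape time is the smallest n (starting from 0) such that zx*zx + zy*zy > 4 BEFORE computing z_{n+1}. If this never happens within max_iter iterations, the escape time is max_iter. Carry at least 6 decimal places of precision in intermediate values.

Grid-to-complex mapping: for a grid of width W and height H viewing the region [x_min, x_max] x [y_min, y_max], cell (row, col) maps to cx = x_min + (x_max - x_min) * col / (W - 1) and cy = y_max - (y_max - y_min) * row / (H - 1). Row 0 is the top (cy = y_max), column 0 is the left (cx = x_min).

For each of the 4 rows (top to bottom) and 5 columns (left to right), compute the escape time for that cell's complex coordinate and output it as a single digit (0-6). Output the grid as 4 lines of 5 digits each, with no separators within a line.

(row=0, col=0): c = -1.5100 + 1.2100i → escape time 2
(row=0, col=1): c = -1.2325 + 1.2100i → escape time 2
(row=0, col=2): c = -0.9550 + 1.2100i → escape time 3
(row=0, col=3): c = -0.6775 + 1.2100i → escape time 3
(row=0, col=4): c = -0.4000 + 1.2100i → escape time 3
(row=1, col=0): c = -1.5100 + 0.9633i → escape time 3
(row=1, col=1): c = -1.2325 + 0.9633i → escape time 3
(row=1, col=2): c = -0.9550 + 0.9633i → escape time 3
(row=1, col=3): c = -0.6775 + 0.9633i → escape time 4
(row=1, col=4): c = -0.4000 + 0.9633i → escape time 5
(row=2, col=0): c = -1.5100 + 0.7167i → escape time 3
(row=2, col=1): c = -1.2325 + 0.7167i → escape time 3
(row=2, col=2): c = -0.9550 + 0.7167i → escape time 4
(row=2, col=3): c = -0.6775 + 0.7167i → escape time 5
(row=2, col=4): c = -0.4000 + 0.7167i → escape time 6
(row=3, col=0): c = -1.5100 + 0.4700i → escape time 3
(row=3, col=1): c = -1.2325 + 0.4700i → escape time 5
(row=3, col=2): c = -0.9550 + 0.4700i → escape time 5
(row=3, col=3): c = -0.6775 + 0.4700i → escape time 6
(row=3, col=4): c = -0.4000 + 0.4700i → escape time 6

Answer: 22333
33345
33456
35566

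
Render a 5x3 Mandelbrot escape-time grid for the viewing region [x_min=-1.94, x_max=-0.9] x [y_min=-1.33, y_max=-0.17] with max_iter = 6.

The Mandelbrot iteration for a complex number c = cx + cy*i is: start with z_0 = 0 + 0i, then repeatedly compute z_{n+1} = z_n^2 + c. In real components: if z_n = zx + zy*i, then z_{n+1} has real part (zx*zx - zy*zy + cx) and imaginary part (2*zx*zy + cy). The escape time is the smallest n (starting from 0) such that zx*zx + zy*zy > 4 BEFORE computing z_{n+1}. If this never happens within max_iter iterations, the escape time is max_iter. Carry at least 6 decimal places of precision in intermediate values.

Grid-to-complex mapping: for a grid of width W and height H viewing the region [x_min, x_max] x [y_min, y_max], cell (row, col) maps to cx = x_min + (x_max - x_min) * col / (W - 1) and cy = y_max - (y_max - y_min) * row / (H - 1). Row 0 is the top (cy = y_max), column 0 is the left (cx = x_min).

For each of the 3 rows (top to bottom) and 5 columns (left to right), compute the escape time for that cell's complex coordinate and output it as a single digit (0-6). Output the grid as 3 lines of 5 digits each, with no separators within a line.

(row=0, col=0): c = -1.9400 + -0.1700i → escape time 4
(row=0, col=1): c = -1.6800 + -0.1700i → escape time 4
(row=0, col=2): c = -1.4200 + -0.1700i → escape time 6
(row=0, col=3): c = -1.1600 + -0.1700i → escape time 6
(row=0, col=4): c = -0.9000 + -0.1700i → escape time 6
(row=1, col=0): c = -1.9400 + -0.7500i → escape time 1
(row=1, col=1): c = -1.6800 + -0.7500i → escape time 3
(row=1, col=2): c = -1.4200 + -0.7500i → escape time 3
(row=1, col=3): c = -1.1600 + -0.7500i → escape time 3
(row=1, col=4): c = -0.9000 + -0.7500i → escape time 4
(row=2, col=0): c = -1.9400 + -1.3300i → escape time 1
(row=2, col=1): c = -1.6800 + -1.3300i → escape time 1
(row=2, col=2): c = -1.4200 + -1.3300i → escape time 2
(row=2, col=3): c = -1.1600 + -1.3300i → escape time 2
(row=2, col=4): c = -0.9000 + -1.3300i → escape time 2

Answer: 44666
13334
11222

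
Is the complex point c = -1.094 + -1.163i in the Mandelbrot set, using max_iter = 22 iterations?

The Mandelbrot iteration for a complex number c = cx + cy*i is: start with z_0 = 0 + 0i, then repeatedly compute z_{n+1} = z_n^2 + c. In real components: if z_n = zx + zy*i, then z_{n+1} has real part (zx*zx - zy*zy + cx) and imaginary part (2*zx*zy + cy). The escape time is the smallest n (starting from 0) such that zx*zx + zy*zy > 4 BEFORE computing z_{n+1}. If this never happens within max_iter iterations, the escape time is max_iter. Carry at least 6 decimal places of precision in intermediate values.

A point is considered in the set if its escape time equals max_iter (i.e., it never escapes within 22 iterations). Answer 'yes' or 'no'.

z_0 = 0 + 0i, c = -1.0940 + -1.1630i
Iter 1: z = -1.0940 + -1.1630i, |z|^2 = 2.5494
Iter 2: z = -1.2497 + 1.3816i, |z|^2 = 3.4708
Iter 3: z = -1.4411 + -4.6164i, |z|^2 = 23.3877
Escaped at iteration 3

Answer: no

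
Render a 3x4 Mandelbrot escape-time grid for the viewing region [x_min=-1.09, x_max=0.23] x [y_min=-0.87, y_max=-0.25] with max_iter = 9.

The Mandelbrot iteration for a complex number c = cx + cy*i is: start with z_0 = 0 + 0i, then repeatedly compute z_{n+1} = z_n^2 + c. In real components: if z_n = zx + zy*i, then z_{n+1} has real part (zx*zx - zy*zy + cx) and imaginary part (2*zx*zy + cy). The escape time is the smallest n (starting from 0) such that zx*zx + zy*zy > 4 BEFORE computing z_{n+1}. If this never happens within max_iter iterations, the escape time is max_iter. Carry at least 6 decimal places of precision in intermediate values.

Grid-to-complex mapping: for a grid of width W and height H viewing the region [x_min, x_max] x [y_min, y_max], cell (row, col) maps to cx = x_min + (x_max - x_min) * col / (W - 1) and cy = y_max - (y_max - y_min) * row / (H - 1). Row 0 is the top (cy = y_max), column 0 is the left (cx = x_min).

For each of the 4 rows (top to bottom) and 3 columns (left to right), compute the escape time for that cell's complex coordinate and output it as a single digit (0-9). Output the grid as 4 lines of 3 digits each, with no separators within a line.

(row=0, col=0): c = -1.0900 + -0.2500i → escape time 9
(row=0, col=1): c = -0.4300 + -0.2500i → escape time 9
(row=0, col=2): c = 0.2300 + -0.2500i → escape time 9
(row=1, col=0): c = -1.0900 + -0.4567i → escape time 5
(row=1, col=1): c = -0.4300 + -0.4567i → escape time 9
(row=1, col=2): c = 0.2300 + -0.4567i → escape time 9
(row=2, col=0): c = -1.0900 + -0.6633i → escape time 4
(row=2, col=1): c = -0.4300 + -0.6633i → escape time 9
(row=2, col=2): c = 0.2300 + -0.6633i → escape time 7
(row=3, col=0): c = -1.0900 + -0.8700i → escape time 3
(row=3, col=1): c = -0.4300 + -0.8700i → escape time 5
(row=3, col=2): c = 0.2300 + -0.8700i → escape time 4

Answer: 999
599
497
354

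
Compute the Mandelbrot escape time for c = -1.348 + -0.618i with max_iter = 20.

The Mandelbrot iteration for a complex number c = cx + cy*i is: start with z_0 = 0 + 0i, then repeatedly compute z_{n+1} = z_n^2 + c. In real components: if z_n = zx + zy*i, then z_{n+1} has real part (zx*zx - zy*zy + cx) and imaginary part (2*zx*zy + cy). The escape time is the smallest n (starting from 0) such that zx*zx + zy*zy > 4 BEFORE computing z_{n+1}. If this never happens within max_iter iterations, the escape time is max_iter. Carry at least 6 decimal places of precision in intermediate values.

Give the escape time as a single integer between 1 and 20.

z_0 = 0 + 0i, c = -1.3480 + -0.6180i
Iter 1: z = -1.3480 + -0.6180i, |z|^2 = 2.1990
Iter 2: z = 0.0872 + 1.0481i, |z|^2 = 1.1062
Iter 3: z = -2.4390 + -0.4352i, |z|^2 = 6.1380
Escaped at iteration 3

Answer: 3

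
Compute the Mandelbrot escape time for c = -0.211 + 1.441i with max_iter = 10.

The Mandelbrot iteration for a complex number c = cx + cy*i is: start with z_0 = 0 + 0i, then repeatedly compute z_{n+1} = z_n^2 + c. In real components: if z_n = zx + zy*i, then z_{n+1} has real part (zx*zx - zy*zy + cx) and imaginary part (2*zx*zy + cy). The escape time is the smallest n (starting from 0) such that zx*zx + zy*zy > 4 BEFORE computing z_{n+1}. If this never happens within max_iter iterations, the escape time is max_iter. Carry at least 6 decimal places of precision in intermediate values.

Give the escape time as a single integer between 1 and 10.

Answer: 2

Derivation:
z_0 = 0 + 0i, c = -0.2110 + 1.4410i
Iter 1: z = -0.2110 + 1.4410i, |z|^2 = 2.1210
Iter 2: z = -2.2430 + 0.8329i, |z|^2 = 5.7246
Escaped at iteration 2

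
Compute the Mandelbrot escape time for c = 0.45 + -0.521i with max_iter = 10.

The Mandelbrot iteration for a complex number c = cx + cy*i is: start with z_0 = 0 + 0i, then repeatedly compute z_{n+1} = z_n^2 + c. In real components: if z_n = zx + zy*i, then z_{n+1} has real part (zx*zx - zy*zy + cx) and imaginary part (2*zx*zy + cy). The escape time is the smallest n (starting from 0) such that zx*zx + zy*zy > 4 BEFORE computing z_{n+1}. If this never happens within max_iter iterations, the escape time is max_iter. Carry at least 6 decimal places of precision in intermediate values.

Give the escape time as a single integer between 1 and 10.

z_0 = 0 + 0i, c = 0.4500 + -0.5210i
Iter 1: z = 0.4500 + -0.5210i, |z|^2 = 0.4739
Iter 2: z = 0.3811 + -0.9899i, |z|^2 = 1.1251
Iter 3: z = -0.3847 + -1.2754i, |z|^2 = 1.7747
Iter 4: z = -1.0287 + 0.4603i, |z|^2 = 1.2701
Iter 5: z = 1.2964 + -1.4680i, |z|^2 = 3.8357
Iter 6: z = -0.0245 + -4.3272i, |z|^2 = 18.7251
Escaped at iteration 6

Answer: 6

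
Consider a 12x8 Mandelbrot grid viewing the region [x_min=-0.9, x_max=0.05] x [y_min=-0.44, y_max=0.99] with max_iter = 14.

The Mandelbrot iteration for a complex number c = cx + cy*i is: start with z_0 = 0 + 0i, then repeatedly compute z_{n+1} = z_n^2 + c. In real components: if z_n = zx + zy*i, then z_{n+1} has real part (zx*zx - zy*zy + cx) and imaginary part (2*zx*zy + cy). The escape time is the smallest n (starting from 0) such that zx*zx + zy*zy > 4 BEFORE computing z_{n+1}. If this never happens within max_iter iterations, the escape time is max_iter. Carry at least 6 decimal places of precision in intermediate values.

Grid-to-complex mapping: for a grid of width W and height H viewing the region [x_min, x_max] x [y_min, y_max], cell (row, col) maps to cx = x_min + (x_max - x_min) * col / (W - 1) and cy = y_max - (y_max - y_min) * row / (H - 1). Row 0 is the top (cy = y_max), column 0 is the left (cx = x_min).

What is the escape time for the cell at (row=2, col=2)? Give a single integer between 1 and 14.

Answer: 6

Derivation:
z_0 = 0 + 0i, c = -0.7273 + 0.5814i
Iter 1: z = -0.7273 + 0.5814i, |z|^2 = 0.8670
Iter 2: z = -0.5364 + -0.2643i, |z|^2 = 0.3576
Iter 3: z = -0.5094 + 0.8650i, |z|^2 = 1.0076
Iter 4: z = -1.2159 + -0.2998i, |z|^2 = 1.5684
Iter 5: z = 0.6614 + 1.3104i, |z|^2 = 2.1547
Iter 6: z = -2.0071 + 2.3149i, |z|^2 = 9.3869
Escaped at iteration 6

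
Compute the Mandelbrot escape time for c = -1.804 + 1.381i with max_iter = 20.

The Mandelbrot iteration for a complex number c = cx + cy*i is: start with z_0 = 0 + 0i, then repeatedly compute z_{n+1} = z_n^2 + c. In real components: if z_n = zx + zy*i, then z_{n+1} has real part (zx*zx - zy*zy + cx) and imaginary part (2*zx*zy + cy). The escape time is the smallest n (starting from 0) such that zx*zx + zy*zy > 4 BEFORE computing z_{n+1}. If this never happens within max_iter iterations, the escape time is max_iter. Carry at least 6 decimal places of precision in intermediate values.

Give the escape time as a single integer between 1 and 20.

Answer: 1

Derivation:
z_0 = 0 + 0i, c = -1.8040 + 1.3810i
Iter 1: z = -1.8040 + 1.3810i, |z|^2 = 5.1616
Escaped at iteration 1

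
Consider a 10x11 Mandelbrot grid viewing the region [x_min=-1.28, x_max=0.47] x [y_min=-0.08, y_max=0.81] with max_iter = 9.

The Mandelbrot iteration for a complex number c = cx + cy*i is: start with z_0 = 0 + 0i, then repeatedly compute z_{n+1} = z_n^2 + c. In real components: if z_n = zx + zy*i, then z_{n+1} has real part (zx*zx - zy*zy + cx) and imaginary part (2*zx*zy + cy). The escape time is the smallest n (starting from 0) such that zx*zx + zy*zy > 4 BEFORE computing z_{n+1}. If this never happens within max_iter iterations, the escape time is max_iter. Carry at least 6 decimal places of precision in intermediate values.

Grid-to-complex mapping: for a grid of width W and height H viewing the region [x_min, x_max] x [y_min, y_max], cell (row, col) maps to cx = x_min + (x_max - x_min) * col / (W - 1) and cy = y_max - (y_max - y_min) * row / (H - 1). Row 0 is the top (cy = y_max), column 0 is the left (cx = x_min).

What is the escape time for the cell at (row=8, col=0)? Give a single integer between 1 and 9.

Answer: 9

Derivation:
z_0 = 0 + 0i, c = -1.2800 + 0.0980i
Iter 1: z = -1.2800 + 0.0980i, |z|^2 = 1.6480
Iter 2: z = 0.3488 + -0.1529i, |z|^2 = 0.1450
Iter 3: z = -1.1817 + -0.0086i, |z|^2 = 1.3965
Iter 4: z = 0.1164 + 0.1184i, |z|^2 = 0.0276
Iter 5: z = -1.2805 + 0.1256i, |z|^2 = 1.6554
Iter 6: z = 0.3439 + -0.2236i, |z|^2 = 0.1682
Iter 7: z = -1.2117 + -0.0558i, |z|^2 = 1.4714
Iter 8: z = 0.1852 + 0.2331i, |z|^2 = 0.0886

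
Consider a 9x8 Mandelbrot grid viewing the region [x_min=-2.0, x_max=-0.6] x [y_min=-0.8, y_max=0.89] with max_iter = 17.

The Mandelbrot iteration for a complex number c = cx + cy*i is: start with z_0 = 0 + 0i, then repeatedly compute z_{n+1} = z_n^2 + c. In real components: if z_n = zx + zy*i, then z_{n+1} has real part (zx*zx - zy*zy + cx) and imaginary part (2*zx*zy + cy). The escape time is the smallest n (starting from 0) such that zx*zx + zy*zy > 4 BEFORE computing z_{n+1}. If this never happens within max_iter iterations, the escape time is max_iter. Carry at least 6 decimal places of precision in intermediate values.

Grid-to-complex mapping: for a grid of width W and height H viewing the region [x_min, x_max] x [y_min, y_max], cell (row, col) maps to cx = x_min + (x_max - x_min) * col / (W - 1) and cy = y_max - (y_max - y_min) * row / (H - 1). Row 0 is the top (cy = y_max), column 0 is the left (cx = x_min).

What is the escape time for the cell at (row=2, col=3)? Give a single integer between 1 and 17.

Answer: 4

Derivation:
z_0 = 0 + 0i, c = -1.4750 + 0.4071i
Iter 1: z = -1.4750 + 0.4071i, |z|^2 = 2.3414
Iter 2: z = 0.5349 + -0.7939i, |z|^2 = 0.9164
Iter 3: z = -1.8192 + -0.4421i, |z|^2 = 3.5051
Iter 4: z = 1.6392 + 2.0159i, |z|^2 = 6.7506
Escaped at iteration 4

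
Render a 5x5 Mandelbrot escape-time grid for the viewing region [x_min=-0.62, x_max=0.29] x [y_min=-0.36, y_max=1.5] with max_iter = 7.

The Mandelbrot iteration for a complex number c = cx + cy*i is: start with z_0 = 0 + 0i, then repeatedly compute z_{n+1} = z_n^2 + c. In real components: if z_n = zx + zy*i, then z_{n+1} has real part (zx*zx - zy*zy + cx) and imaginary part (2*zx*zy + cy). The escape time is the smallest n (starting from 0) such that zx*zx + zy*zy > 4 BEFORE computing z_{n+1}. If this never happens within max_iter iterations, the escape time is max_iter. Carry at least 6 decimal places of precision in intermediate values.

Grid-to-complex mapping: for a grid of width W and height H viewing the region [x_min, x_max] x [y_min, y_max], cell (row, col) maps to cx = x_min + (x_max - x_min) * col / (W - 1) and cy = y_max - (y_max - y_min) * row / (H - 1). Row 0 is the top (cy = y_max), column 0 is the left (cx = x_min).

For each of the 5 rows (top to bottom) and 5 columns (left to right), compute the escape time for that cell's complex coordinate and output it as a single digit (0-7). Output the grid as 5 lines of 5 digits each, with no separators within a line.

Answer: 22222
44743
77777
77777
77777

Derivation:
(row=0, col=0): c = -0.6200 + 1.5000i → escape time 2
(row=0, col=1): c = -0.3925 + 1.5000i → escape time 2
(row=0, col=2): c = -0.1650 + 1.5000i → escape time 2
(row=0, col=3): c = 0.0625 + 1.5000i → escape time 2
(row=0, col=4): c = 0.2900 + 1.5000i → escape time 2
(row=1, col=0): c = -0.6200 + 1.0350i → escape time 4
(row=1, col=1): c = -0.3925 + 1.0350i → escape time 4
(row=1, col=2): c = -0.1650 + 1.0350i → escape time 7
(row=1, col=3): c = 0.0625 + 1.0350i → escape time 4
(row=1, col=4): c = 0.2900 + 1.0350i → escape time 3
(row=2, col=0): c = -0.6200 + 0.5700i → escape time 7
(row=2, col=1): c = -0.3925 + 0.5700i → escape time 7
(row=2, col=2): c = -0.1650 + 0.5700i → escape time 7
(row=2, col=3): c = 0.0625 + 0.5700i → escape time 7
(row=2, col=4): c = 0.2900 + 0.5700i → escape time 7
(row=3, col=0): c = -0.6200 + 0.1050i → escape time 7
(row=3, col=1): c = -0.3925 + 0.1050i → escape time 7
(row=3, col=2): c = -0.1650 + 0.1050i → escape time 7
(row=3, col=3): c = 0.0625 + 0.1050i → escape time 7
(row=3, col=4): c = 0.2900 + 0.1050i → escape time 7
(row=4, col=0): c = -0.6200 + -0.3600i → escape time 7
(row=4, col=1): c = -0.3925 + -0.3600i → escape time 7
(row=4, col=2): c = -0.1650 + -0.3600i → escape time 7
(row=4, col=3): c = 0.0625 + -0.3600i → escape time 7
(row=4, col=4): c = 0.2900 + -0.3600i → escape time 7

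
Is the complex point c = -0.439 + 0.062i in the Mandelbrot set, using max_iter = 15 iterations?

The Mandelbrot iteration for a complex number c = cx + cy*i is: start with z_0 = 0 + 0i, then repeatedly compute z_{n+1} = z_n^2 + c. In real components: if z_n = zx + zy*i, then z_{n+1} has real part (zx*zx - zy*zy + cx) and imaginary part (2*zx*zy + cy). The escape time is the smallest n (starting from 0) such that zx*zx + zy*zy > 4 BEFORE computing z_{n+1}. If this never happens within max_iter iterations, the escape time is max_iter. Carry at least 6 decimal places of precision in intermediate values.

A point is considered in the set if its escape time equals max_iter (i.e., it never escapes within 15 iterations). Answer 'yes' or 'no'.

z_0 = 0 + 0i, c = -0.4390 + 0.0620i
Iter 1: z = -0.4390 + 0.0620i, |z|^2 = 0.1966
Iter 2: z = -0.2501 + 0.0076i, |z|^2 = 0.0626
Iter 3: z = -0.3765 + 0.0582i, |z|^2 = 0.1451
Iter 4: z = -0.3006 + 0.0182i, |z|^2 = 0.0907
Iter 5: z = -0.3489 + 0.0511i, |z|^2 = 0.1244
Iter 6: z = -0.3198 + 0.0264i, |z|^2 = 0.1030
Iter 7: z = -0.3374 + 0.0451i, |z|^2 = 0.1159
Iter 8: z = -0.3272 + 0.0315i, |z|^2 = 0.1081
Iter 9: z = -0.3329 + 0.0414i, |z|^2 = 0.1126
Iter 10: z = -0.3299 + 0.0345i, |z|^2 = 0.1100
Iter 11: z = -0.3314 + 0.0393i, |z|^2 = 0.1114
Iter 12: z = -0.3307 + 0.0360i, |z|^2 = 0.1107
Iter 13: z = -0.3309 + 0.0382i, |z|^2 = 0.1110
Iter 14: z = -0.3310 + 0.0367i, |z|^2 = 0.1109
Did not escape in 15 iterations → in set

Answer: yes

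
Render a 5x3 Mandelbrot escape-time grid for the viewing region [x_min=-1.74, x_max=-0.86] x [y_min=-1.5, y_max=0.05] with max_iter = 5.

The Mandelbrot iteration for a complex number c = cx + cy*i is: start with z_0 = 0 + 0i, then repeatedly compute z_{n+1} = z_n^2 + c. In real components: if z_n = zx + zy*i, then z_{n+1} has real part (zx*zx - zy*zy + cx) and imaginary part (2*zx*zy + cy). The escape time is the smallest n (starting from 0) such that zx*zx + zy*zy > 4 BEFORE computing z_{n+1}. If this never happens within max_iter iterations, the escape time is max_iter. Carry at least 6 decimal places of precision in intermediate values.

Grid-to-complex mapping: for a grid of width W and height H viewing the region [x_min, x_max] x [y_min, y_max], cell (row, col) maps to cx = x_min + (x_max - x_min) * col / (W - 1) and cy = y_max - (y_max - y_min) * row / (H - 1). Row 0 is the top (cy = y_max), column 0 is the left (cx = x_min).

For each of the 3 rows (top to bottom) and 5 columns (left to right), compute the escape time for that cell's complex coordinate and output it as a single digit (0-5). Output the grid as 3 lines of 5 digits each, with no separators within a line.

Answer: 55555
33334
11222

Derivation:
(row=0, col=0): c = -1.7400 + 0.0500i → escape time 5
(row=0, col=1): c = -1.5200 + 0.0500i → escape time 5
(row=0, col=2): c = -1.3000 + 0.0500i → escape time 5
(row=0, col=3): c = -1.0800 + 0.0500i → escape time 5
(row=0, col=4): c = -0.8600 + 0.0500i → escape time 5
(row=1, col=0): c = -1.7400 + -0.7250i → escape time 3
(row=1, col=1): c = -1.5200 + -0.7250i → escape time 3
(row=1, col=2): c = -1.3000 + -0.7250i → escape time 3
(row=1, col=3): c = -1.0800 + -0.7250i → escape time 3
(row=1, col=4): c = -0.8600 + -0.7250i → escape time 4
(row=2, col=0): c = -1.7400 + -1.5000i → escape time 1
(row=2, col=1): c = -1.5200 + -1.5000i → escape time 1
(row=2, col=2): c = -1.3000 + -1.5000i → escape time 2
(row=2, col=3): c = -1.0800 + -1.5000i → escape time 2
(row=2, col=4): c = -0.8600 + -1.5000i → escape time 2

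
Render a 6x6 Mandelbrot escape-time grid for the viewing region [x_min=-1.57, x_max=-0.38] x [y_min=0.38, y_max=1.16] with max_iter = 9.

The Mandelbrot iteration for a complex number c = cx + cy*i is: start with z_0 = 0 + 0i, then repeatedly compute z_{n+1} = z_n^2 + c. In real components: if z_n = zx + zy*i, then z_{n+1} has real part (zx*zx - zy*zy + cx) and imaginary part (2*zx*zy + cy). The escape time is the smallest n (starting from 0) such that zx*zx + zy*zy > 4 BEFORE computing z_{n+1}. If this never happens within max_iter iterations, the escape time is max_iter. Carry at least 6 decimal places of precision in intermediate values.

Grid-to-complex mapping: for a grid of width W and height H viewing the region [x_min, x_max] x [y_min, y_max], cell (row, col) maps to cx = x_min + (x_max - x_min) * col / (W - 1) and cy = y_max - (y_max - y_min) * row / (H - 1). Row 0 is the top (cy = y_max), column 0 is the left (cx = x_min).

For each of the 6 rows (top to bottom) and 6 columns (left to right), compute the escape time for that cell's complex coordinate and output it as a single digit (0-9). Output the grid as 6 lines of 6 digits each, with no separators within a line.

(row=0, col=0): c = -1.5700 + 1.1600i → escape time 2
(row=0, col=1): c = -1.3320 + 1.1600i → escape time 2
(row=0, col=2): c = -1.0940 + 1.1600i → escape time 3
(row=0, col=3): c = -0.8560 + 1.1600i → escape time 3
(row=0, col=4): c = -0.6180 + 1.1600i → escape time 3
(row=0, col=5): c = -0.3800 + 1.1600i → escape time 3
(row=1, col=0): c = -1.5700 + 1.0040i → escape time 2
(row=1, col=1): c = -1.3320 + 1.0040i → escape time 3
(row=1, col=2): c = -1.0940 + 1.0040i → escape time 3
(row=1, col=3): c = -0.8560 + 1.0040i → escape time 3
(row=1, col=4): c = -0.6180 + 1.0040i → escape time 4
(row=1, col=5): c = -0.3800 + 1.0040i → escape time 4
(row=2, col=0): c = -1.5700 + 0.8480i → escape time 3
(row=2, col=1): c = -1.3320 + 0.8480i → escape time 3
(row=2, col=2): c = -1.0940 + 0.8480i → escape time 3
(row=2, col=3): c = -0.8560 + 0.8480i → escape time 4
(row=2, col=4): c = -0.6180 + 0.8480i → escape time 4
(row=2, col=5): c = -0.3800 + 0.8480i → escape time 6
(row=3, col=0): c = -1.5700 + 0.6920i → escape time 3
(row=3, col=1): c = -1.3320 + 0.6920i → escape time 3
(row=3, col=2): c = -1.0940 + 0.6920i → escape time 3
(row=3, col=3): c = -0.8560 + 0.6920i → escape time 4
(row=3, col=4): c = -0.6180 + 0.6920i → escape time 9
(row=3, col=5): c = -0.3800 + 0.6920i → escape time 9
(row=4, col=0): c = -1.5700 + 0.5360i → escape time 3
(row=4, col=1): c = -1.3320 + 0.5360i → escape time 3
(row=4, col=2): c = -1.0940 + 0.5360i → escape time 5
(row=4, col=3): c = -0.8560 + 0.5360i → escape time 5
(row=4, col=4): c = -0.6180 + 0.5360i → escape time 9
(row=4, col=5): c = -0.3800 + 0.5360i → escape time 9
(row=5, col=0): c = -1.5700 + 0.3800i → escape time 4
(row=5, col=1): c = -1.3320 + 0.3800i → escape time 6
(row=5, col=2): c = -1.0940 + 0.3800i → escape time 7
(row=5, col=3): c = -0.8560 + 0.3800i → escape time 7
(row=5, col=4): c = -0.6180 + 0.3800i → escape time 9
(row=5, col=5): c = -0.3800 + 0.3800i → escape time 9

Answer: 223333
233344
333446
333499
335599
467799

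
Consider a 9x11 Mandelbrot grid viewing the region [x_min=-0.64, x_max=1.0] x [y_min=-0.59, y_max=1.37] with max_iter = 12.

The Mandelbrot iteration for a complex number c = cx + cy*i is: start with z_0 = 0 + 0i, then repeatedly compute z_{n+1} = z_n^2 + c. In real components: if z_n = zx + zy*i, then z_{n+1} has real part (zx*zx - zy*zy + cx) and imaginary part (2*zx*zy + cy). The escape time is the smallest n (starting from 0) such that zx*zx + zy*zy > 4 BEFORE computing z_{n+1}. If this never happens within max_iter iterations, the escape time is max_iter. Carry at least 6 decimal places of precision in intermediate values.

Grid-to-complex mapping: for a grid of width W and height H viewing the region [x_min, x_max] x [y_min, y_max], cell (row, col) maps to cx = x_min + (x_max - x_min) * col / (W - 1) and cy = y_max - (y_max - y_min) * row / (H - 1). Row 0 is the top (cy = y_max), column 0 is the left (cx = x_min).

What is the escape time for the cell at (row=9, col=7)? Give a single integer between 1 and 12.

z_0 = 0 + 0i, c = 0.7950 + -0.3940i
Iter 1: z = 0.7950 + -0.3940i, |z|^2 = 0.7873
Iter 2: z = 1.2718 + -1.0205i, |z|^2 = 2.6588
Iter 3: z = 1.3711 + -2.9896i, |z|^2 = 10.8178
Escaped at iteration 3

Answer: 3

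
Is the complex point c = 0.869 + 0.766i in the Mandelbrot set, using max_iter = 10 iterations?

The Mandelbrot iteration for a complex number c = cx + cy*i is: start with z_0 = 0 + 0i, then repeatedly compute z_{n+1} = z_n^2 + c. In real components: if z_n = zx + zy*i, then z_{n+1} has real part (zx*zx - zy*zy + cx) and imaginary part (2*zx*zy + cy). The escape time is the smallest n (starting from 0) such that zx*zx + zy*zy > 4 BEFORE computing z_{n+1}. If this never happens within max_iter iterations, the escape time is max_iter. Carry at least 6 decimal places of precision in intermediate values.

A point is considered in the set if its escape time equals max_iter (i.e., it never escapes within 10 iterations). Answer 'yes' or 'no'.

Answer: no

Derivation:
z_0 = 0 + 0i, c = 0.8690 + 0.7660i
Iter 1: z = 0.8690 + 0.7660i, |z|^2 = 1.3419
Iter 2: z = 1.0374 + 2.0973i, |z|^2 = 5.4749
Escaped at iteration 2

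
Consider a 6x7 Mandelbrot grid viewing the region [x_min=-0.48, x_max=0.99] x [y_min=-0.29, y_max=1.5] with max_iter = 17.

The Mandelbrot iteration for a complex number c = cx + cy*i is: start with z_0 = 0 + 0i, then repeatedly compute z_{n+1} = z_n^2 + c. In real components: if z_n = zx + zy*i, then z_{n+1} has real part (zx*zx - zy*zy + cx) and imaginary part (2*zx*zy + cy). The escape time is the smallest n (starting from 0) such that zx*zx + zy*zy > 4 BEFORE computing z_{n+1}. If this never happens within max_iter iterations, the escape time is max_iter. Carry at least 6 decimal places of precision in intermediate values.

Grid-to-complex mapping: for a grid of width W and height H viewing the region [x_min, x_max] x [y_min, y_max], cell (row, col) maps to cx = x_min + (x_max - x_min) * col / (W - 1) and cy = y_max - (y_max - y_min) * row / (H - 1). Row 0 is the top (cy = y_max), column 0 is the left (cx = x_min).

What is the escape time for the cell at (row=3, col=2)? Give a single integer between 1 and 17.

z_0 = 0 + 0i, c = 0.1080 + 0.6050i
Iter 1: z = 0.1080 + 0.6050i, |z|^2 = 0.3777
Iter 2: z = -0.2464 + 0.7357i, |z|^2 = 0.6019
Iter 3: z = -0.3725 + 0.2425i, |z|^2 = 0.1976
Iter 4: z = 0.1880 + 0.4243i, |z|^2 = 0.2154
Iter 5: z = -0.0367 + 0.7645i, |z|^2 = 0.5858
Iter 6: z = -0.4751 + 0.5489i, |z|^2 = 0.5270
Iter 7: z = 0.0325 + 0.0834i, |z|^2 = 0.0080
Iter 8: z = 0.1021 + 0.6104i, |z|^2 = 0.3830
Iter 9: z = -0.2542 + 0.7296i, |z|^2 = 0.5970
Iter 10: z = -0.3598 + 0.2341i, |z|^2 = 0.1842
Iter 11: z = 0.1826 + 0.4366i, |z|^2 = 0.2240
Iter 12: z = -0.0492 + 0.7645i, |z|^2 = 0.5869
Iter 13: z = -0.4740 + 0.5297i, |z|^2 = 0.5053
Iter 14: z = 0.0521 + 0.1028i, |z|^2 = 0.0133
Iter 15: z = 0.1001 + 0.6157i, |z|^2 = 0.3891
Iter 16: z = -0.2611 + 0.7283i, |z|^2 = 0.5986

Answer: 17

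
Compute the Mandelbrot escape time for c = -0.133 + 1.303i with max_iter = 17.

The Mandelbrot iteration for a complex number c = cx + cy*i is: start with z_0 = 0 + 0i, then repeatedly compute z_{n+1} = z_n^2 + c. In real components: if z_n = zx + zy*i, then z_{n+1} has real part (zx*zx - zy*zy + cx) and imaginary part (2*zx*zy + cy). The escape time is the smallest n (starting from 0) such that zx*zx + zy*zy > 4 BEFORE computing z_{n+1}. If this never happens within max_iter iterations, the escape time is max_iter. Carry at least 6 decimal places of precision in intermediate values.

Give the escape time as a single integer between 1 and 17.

Answer: 2

Derivation:
z_0 = 0 + 0i, c = -0.1330 + 1.3030i
Iter 1: z = -0.1330 + 1.3030i, |z|^2 = 1.7155
Iter 2: z = -1.8131 + 0.9564i, |z|^2 = 4.2021
Escaped at iteration 2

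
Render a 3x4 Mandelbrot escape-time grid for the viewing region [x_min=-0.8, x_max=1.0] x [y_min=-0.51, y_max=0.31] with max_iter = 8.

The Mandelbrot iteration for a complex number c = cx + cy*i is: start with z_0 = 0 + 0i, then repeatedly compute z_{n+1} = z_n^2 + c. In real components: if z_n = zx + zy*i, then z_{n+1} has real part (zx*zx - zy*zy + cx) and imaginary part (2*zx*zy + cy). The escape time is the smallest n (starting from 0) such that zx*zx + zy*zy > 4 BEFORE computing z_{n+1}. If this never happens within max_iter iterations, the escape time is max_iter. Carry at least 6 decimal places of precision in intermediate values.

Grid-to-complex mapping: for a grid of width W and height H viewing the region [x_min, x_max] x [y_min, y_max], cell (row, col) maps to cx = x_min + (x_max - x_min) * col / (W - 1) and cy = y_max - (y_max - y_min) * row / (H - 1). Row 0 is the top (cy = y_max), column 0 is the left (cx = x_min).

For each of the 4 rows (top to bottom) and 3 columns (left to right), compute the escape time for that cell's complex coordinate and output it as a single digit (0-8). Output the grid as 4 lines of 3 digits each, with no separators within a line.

(row=0, col=0): c = -0.8000 + 0.3100i → escape time 8
(row=0, col=1): c = 0.1000 + 0.3100i → escape time 8
(row=0, col=2): c = 1.0000 + 0.3100i → escape time 2
(row=1, col=0): c = -0.8000 + 0.0367i → escape time 8
(row=1, col=1): c = 0.1000 + 0.0367i → escape time 8
(row=1, col=2): c = 1.0000 + 0.0367i → escape time 2
(row=2, col=0): c = -0.8000 + -0.2367i → escape time 8
(row=2, col=1): c = 0.1000 + -0.2367i → escape time 8
(row=2, col=2): c = 1.0000 + -0.2367i → escape time 2
(row=3, col=0): c = -0.8000 + -0.5100i → escape time 6
(row=3, col=1): c = 0.1000 + -0.5100i → escape time 8
(row=3, col=2): c = 1.0000 + -0.5100i → escape time 2

Answer: 882
882
882
682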